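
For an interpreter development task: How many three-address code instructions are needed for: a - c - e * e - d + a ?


Expression: a - c - e * e - d + a
Generating three-address code (respecting * over +/- precedence):
  Instruction 1: t1 = e * e
  Instruction 2: t2 = a - c
  Instruction 3: t3 = t2 - t1
  Instruction 4: t4 = t3 - d
  Instruction 5: t5 = t4 + a
Total instructions: 5

5


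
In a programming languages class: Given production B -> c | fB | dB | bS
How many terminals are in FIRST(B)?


Production: B -> c | fB | dB | bS
Examining each alternative for leading terminals:
  B -> c : first terminal = 'c'
  B -> fB : first terminal = 'f'
  B -> dB : first terminal = 'd'
  B -> bS : first terminal = 'b'
FIRST(B) = {b, c, d, f}
Count: 4

4


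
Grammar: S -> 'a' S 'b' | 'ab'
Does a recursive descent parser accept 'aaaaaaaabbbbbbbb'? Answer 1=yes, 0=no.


Grammar accepts strings of the form a^n b^n (n >= 1)
Word: 'aaaaaaaabbbbbbbb'
Counting: 8 a's and 8 b's
Check: 8 == 8? Yes
Derivation (S -> aSb applied 7 time(s), then S -> ab): S => aSb => aaSbb => aaaSbbb => aaaaSbbbb => aaaaaSbbbbb => aaaaaaSbbbbbb => aaaaaaaSbbbbbbb => aaaaaaaabbbbbbbb
Accepted

1


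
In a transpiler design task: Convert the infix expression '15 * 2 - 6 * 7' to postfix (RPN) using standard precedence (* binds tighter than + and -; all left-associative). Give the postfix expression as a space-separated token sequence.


Applying the shunting-yard algorithm:
  Operand 15 -> output
  Push '*' onto operator stack -> op-stack: [*]
  Operand 2 -> output
  See '-' (prec 1); top '*' (prec 2) >= it -> pop '*' to output
  Push '-' onto operator stack -> op-stack: [-]
  Operand 6 -> output
  Push '*' onto operator stack -> op-stack: [-, *]
  Operand 7 -> output
  End of input: pop '*' to output
  End of input: pop '-' to output
Postfix result: 15 2 * 6 7 * -

15 2 * 6 7 * -


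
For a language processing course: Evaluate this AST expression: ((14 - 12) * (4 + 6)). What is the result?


Expression: ((14 - 12) * (4 + 6))
Evaluating step by step:
  14 - 12 = 2
  4 + 6 = 10
  2 * 10 = 20
Result: 20

20


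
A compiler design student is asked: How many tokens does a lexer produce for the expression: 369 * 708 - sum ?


Scanning '369 * 708 - sum'
Token 1: '369' -> integer_literal
Token 2: '*' -> operator
Token 3: '708' -> integer_literal
Token 4: '-' -> operator
Token 5: 'sum' -> identifier
Total tokens: 5

5


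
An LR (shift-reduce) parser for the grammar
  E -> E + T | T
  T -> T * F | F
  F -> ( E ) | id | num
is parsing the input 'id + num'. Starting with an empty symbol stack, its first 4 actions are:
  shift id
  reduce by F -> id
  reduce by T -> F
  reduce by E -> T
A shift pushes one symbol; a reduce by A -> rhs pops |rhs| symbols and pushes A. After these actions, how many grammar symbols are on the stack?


Tracking the symbol stack through each action:
  Action 1: shift 'id' : push -> stack = [id] (size 1)
  Action 2: reduce by F -> id : pop 1, push F -> stack = [F] (size 1)
  Action 3: reduce by T -> F : pop 1, push T -> stack = [T] (size 1)
  Action 4: reduce by E -> T : pop 1, push E -> stack = [E] (size 1)
Final stack size: 1

1


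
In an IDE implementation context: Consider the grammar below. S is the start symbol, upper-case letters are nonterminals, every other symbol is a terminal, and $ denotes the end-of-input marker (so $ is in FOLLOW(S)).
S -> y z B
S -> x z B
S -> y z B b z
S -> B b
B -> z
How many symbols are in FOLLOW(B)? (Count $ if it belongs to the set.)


S is the start symbol and does not occur in any rule body, so FOLLOW(S) = {$}.
Examining every occurrence of B in a rule body:
  S -> y z B : B is at the right end -> add FOLLOW(S) = {$}
  S -> x z B : B is at the right end -> add FOLLOW(S) = {$} (already in the set)
  S -> y z B b z : B is followed by terminal 'b' -> add 'b'
  S -> B b : B is followed by terminal 'b' -> add 'b' (already in the set)
  B -> z : B does not occur in the body -> contributes nothing
FOLLOW(B) = {b, $}
Count: 2

2


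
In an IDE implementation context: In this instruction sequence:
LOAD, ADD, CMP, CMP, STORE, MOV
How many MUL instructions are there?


Scanning instruction sequence for MUL:
  Position 1: LOAD
  Position 2: ADD
  Position 3: CMP
  Position 4: CMP
  Position 5: STORE
  Position 6: MOV
Matches at positions: []
Total MUL count: 0

0


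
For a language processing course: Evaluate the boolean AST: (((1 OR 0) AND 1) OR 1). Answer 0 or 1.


Step 1: Evaluate inner node
  1 OR 0 = 1
Step 2: Evaluate next node
  1 AND 1 = 1
Step 3: Evaluate root node
  1 OR 1 = 1

1


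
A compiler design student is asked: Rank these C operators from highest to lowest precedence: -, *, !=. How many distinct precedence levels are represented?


Looking up precedence for each operator:
  - -> precedence 5
  * -> precedence 6
  != -> precedence 3
Sorted highest to lowest: *, -, !=
Distinct precedence values: [6, 5, 3]
Number of distinct levels: 3

3


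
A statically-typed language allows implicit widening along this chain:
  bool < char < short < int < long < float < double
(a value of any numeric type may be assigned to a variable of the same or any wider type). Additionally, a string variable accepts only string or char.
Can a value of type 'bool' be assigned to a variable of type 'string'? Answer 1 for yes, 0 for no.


Target variable type: string
Source value type: bool
Rule: string accepts only {string, char}
  source 'bool' in {string, char}? No
Result: 0

0


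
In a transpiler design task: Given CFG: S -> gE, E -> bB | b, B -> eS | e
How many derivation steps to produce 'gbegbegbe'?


Grammar: S -> gE, E -> bB | b, B -> eS | e
Deriving 'gbegbegbe':
Step 1: S -> gE => gE
Step 2: E -> bB => gbB
Step 3: B -> eS => gbeS
Step 4: S -> gE => gbegE
Step 5: E -> bB => gbegbB
Step 6: B -> eS => gbegbeS
Step 7: S -> gE => gbegbegE
Step 8: E -> bB => gbegbegbB
Step 9: B -> e => gbegbegbe
Total derivation steps: 9

9


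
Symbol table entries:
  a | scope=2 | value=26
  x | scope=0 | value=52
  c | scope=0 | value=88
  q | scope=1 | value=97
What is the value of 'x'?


Searching symbol table for 'x':
  a | scope=2 | value=26
  x | scope=0 | value=52 <- MATCH
  c | scope=0 | value=88
  q | scope=1 | value=97
Found 'x' at scope 0 with value 52

52


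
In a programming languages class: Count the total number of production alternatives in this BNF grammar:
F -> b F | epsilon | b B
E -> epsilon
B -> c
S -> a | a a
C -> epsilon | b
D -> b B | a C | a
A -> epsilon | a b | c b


Counting alternatives per rule:
  F: 3 alternative(s)
  E: 1 alternative(s)
  B: 1 alternative(s)
  S: 2 alternative(s)
  C: 2 alternative(s)
  D: 3 alternative(s)
  A: 3 alternative(s)
Sum: 3 + 1 + 1 + 2 + 2 + 3 + 3 = 15

15


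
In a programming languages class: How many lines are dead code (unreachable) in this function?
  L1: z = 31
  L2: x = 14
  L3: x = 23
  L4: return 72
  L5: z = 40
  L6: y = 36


Analyzing control flow:
  L1: reachable (before return)
  L2: reachable (before return)
  L3: reachable (before return)
  L4: reachable (return statement)
  L5: DEAD (after return at L4)
  L6: DEAD (after return at L4)
Return at L4, total lines = 6
Dead lines: L5 through L6
Count: 2

2


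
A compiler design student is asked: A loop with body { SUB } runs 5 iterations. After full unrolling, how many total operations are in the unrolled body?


Loop body operations: SUB (1 op per iteration)
Unrolling 5 iterations:
  Iteration 1: SUB (1 ops)
  Iteration 2: SUB (1 ops)
  Iteration 3: SUB (1 ops)
  Iteration 4: SUB (1 ops)
  Iteration 5: SUB (1 ops)
Total: 5 iterations * 1 ops/iter = 5 operations

5


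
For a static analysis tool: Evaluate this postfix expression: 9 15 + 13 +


Processing tokens left to right:
Push 9, Push 15
Pop 9 and 15, compute 9 + 15 = 24, push 24
Push 13
Pop 24 and 13, compute 24 + 13 = 37, push 37
Stack result: 37

37


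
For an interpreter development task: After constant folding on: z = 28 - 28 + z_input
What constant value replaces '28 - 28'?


Identifying constant sub-expression:
  Original: z = 28 - 28 + z_input
  28 and 28 are both compile-time constants
  Evaluating: 28 - 28 = 0
  After folding: z = 0 + z_input

0


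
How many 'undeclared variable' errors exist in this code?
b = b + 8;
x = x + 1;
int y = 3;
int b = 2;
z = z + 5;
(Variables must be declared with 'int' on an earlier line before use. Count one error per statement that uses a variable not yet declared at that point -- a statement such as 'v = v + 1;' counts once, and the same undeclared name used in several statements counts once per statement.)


Scanning code line by line:
  Line 1: use 'b' -> ERROR (undeclared)
  Line 2: use 'x' -> ERROR (undeclared)
  Line 3: declare 'y' -> declared = ['y']
  Line 4: declare 'b' -> declared = ['b', 'y']
  Line 5: use 'z' -> ERROR (undeclared)
Total undeclared variable errors: 3

3


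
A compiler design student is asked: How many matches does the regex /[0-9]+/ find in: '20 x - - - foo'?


Pattern: /[0-9]+/ (int literals)
Input: '20 x - - - foo'
Scanning for matches:
  Match 1: '20'
Total matches: 1

1


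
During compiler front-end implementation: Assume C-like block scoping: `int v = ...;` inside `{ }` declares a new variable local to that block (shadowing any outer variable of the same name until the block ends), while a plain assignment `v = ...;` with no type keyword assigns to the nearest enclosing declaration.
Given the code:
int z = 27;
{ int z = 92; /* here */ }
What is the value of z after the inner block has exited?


Analyzing scoping rules:
Outer scope: declares z = 27
Inner block: 'int z = 92;' declares a NEW z that shadows the outer one
When the block exits the inner z goes out of scope; the outer z was never modified -> 27
Result: 27

27


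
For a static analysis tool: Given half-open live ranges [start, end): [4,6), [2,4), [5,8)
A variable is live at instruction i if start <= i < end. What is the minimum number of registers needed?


Live ranges:
  Var0: [4, 6)
  Var1: [2, 4)
  Var2: [5, 8)
Sweep-line events (position, delta, active):
  pos=2 start -> active=1
  pos=4 end -> active=0
  pos=4 start -> active=1
  pos=5 start -> active=2
  pos=6 end -> active=1
  pos=8 end -> active=0
Maximum simultaneous active: 2
Minimum registers needed: 2

2


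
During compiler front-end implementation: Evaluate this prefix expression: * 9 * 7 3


Parsing prefix expression: * 9 * 7 3
Step 1: Innermost operation '* 7 3'
  7 * 3 = 21
Step 2: Outer operation '* 9 [21]'
  9 * 21 = 189

189


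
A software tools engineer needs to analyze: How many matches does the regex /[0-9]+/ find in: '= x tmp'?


Pattern: /[0-9]+/ (int literals)
Input: '= x tmp'
Scanning for matches:
Total matches: 0

0


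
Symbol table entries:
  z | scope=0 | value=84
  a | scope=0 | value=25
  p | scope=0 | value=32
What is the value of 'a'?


Searching symbol table for 'a':
  z | scope=0 | value=84
  a | scope=0 | value=25 <- MATCH
  p | scope=0 | value=32
Found 'a' at scope 0 with value 25

25


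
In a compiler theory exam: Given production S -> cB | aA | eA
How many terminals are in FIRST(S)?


Production: S -> cB | aA | eA
Examining each alternative for leading terminals:
  S -> cB : first terminal = 'c'
  S -> aA : first terminal = 'a'
  S -> eA : first terminal = 'e'
FIRST(S) = {a, c, e}
Count: 3

3


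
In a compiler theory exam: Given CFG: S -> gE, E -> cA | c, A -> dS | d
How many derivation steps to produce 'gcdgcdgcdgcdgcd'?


Grammar: S -> gE, E -> cA | c, A -> dS | d
Deriving 'gcdgcdgcdgcdgcd':
Step 1: S -> gE => gE
Step 2: E -> cA => gcA
Step 3: A -> dS => gcdS
Step 4: S -> gE => gcdgE
Step 5: E -> cA => gcdgcA
Step 6: A -> dS => gcdgcdS
Step 7: S -> gE => gcdgcdgE
Step 8: E -> cA => gcdgcdgcA
Step 9: A -> dS => gcdgcdgcdS
Step 10: S -> gE => gcdgcdgcdgE
Step 11: E -> cA => gcdgcdgcdgcA
Step 12: A -> dS => gcdgcdgcdgcdS
Step 13: S -> gE => gcdgcdgcdgcdgE
Step 14: E -> cA => gcdgcdgcdgcdgcA
Step 15: A -> d => gcdgcdgcdgcdgcd
Total derivation steps: 15

15


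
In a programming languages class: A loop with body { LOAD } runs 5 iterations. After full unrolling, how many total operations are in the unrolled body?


Loop body operations: LOAD (1 op per iteration)
Unrolling 5 iterations:
  Iteration 1: LOAD (1 ops)
  Iteration 2: LOAD (1 ops)
  Iteration 3: LOAD (1 ops)
  Iteration 4: LOAD (1 ops)
  Iteration 5: LOAD (1 ops)
Total: 5 iterations * 1 ops/iter = 5 operations

5


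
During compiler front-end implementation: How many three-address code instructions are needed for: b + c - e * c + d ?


Expression: b + c - e * c + d
Generating three-address code (respecting * over +/- precedence):
  Instruction 1: t1 = e * c
  Instruction 2: t2 = b + c
  Instruction 3: t3 = t2 - t1
  Instruction 4: t4 = t3 + d
Total instructions: 4

4


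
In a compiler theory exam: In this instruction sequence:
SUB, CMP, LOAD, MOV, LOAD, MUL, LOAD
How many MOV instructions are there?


Scanning instruction sequence for MOV:
  Position 1: SUB
  Position 2: CMP
  Position 3: LOAD
  Position 4: MOV <- MATCH
  Position 5: LOAD
  Position 6: MUL
  Position 7: LOAD
Matches at positions: [4]
Total MOV count: 1

1


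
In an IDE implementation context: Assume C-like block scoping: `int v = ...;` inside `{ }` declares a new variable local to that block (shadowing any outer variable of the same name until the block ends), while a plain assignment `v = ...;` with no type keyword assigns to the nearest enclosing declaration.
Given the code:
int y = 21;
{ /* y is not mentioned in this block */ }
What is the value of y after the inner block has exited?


Analyzing scoping rules:
Outer scope: declares y = 21
Inner block: y is neither redeclared nor assigned -> unchanged
After the block -> 21
Result: 21

21


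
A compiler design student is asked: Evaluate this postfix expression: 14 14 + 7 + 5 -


Processing tokens left to right:
Push 14, Push 14
Pop 14 and 14, compute 14 + 14 = 28, push 28
Push 7
Pop 28 and 7, compute 28 + 7 = 35, push 35
Push 5
Pop 35 and 5, compute 35 - 5 = 30, push 30
Stack result: 30

30


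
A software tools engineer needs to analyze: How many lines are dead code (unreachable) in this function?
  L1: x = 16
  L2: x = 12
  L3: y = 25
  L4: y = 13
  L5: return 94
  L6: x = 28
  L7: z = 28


Analyzing control flow:
  L1: reachable (before return)
  L2: reachable (before return)
  L3: reachable (before return)
  L4: reachable (before return)
  L5: reachable (return statement)
  L6: DEAD (after return at L5)
  L7: DEAD (after return at L5)
Return at L5, total lines = 7
Dead lines: L6 through L7
Count: 2

2


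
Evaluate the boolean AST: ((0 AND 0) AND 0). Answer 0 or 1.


Step 1: Evaluate inner node
  0 AND 0 = 0
Step 2: Evaluate root node
  0 AND 0 = 0

0


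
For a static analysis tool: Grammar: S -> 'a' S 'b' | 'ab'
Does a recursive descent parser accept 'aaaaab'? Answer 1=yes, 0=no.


Grammar accepts strings of the form a^n b^n (n >= 1)
Word: 'aaaaab'
Counting: 5 a's and 1 b's
Check: 5 == 1? No
Mismatch: a-count != b-count
Rejected

0


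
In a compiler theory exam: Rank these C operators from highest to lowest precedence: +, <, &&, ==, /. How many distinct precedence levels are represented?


Looking up precedence for each operator:
  + -> precedence 5
  < -> precedence 4
  && -> precedence 2
  == -> precedence 3
  / -> precedence 6
Sorted highest to lowest: /, +, <, ==, &&
Distinct precedence values: [6, 5, 4, 3, 2]
Number of distinct levels: 5

5


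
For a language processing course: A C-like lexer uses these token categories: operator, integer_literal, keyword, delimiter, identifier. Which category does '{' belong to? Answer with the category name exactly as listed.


Token: '{'
Checking categories:
  identifier: no
  integer_literal: no
  operator: no
  keyword: no
  delimiter: YES
Category: delimiter

delimiter


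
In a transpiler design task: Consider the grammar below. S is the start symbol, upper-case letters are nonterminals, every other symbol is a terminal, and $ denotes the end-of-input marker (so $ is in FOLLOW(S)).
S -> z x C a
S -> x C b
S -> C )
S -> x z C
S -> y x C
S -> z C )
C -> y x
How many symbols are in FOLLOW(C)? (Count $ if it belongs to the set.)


S is the start symbol and does not occur in any rule body, so FOLLOW(S) = {$}.
Examining every occurrence of C in a rule body:
  S -> z x C a : C is followed by terminal 'a' -> add 'a'
  S -> x C b : C is followed by terminal 'b' -> add 'b'
  S -> C ) : C is followed by terminal ')' -> add ')'
  S -> x z C : C is at the right end -> add FOLLOW(S) = {$}
  S -> y x C : C is at the right end -> add FOLLOW(S) = {$} (already in the set)
  S -> z C ) : C is followed by terminal ')' -> add ')' (already in the set)
  C -> y x : C does not occur in the body -> contributes nothing
FOLLOW(C) = {), a, b, $}
Count: 4

4


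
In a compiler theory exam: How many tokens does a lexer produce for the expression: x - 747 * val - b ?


Scanning 'x - 747 * val - b'
Token 1: 'x' -> identifier
Token 2: '-' -> operator
Token 3: '747' -> integer_literal
Token 4: '*' -> operator
Token 5: 'val' -> identifier
Token 6: '-' -> operator
Token 7: 'b' -> identifier
Total tokens: 7

7


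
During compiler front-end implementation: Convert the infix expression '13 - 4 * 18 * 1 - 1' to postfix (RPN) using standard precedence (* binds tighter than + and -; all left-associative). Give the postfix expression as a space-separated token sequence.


Applying the shunting-yard algorithm:
  Operand 13 -> output
  Push '-' onto operator stack -> op-stack: [-]
  Operand 4 -> output
  Push '*' onto operator stack -> op-stack: [-, *]
  Operand 18 -> output
  See '*' (prec 2); top '*' (prec 2) >= it -> pop '*' to output
  Push '*' onto operator stack -> op-stack: [-, *]
  Operand 1 -> output
  See '-' (prec 1); top '*' (prec 2) >= it -> pop '*' to output
  See '-' (prec 1); top '-' (prec 1) >= it -> pop '-' to output
  Push '-' onto operator stack -> op-stack: [-]
  Operand 1 -> output
  End of input: pop '-' to output
Postfix result: 13 4 18 * 1 * - 1 -

13 4 18 * 1 * - 1 -


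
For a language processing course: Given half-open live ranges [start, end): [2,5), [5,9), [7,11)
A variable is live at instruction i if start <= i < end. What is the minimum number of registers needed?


Live ranges:
  Var0: [2, 5)
  Var1: [5, 9)
  Var2: [7, 11)
Sweep-line events (position, delta, active):
  pos=2 start -> active=1
  pos=5 end -> active=0
  pos=5 start -> active=1
  pos=7 start -> active=2
  pos=9 end -> active=1
  pos=11 end -> active=0
Maximum simultaneous active: 2
Minimum registers needed: 2

2


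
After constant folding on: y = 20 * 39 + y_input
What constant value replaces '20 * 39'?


Identifying constant sub-expression:
  Original: y = 20 * 39 + y_input
  20 and 39 are both compile-time constants
  Evaluating: 20 * 39 = 780
  After folding: y = 780 + y_input

780


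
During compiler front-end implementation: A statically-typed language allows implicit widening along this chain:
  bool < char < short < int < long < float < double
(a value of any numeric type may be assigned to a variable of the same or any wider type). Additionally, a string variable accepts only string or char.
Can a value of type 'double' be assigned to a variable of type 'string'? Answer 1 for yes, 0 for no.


Target variable type: string
Source value type: double
Rule: string accepts only {string, char}
  source 'double' in {string, char}? No
Result: 0

0


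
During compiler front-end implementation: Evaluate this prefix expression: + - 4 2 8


Parsing prefix expression: + - 4 2 8
Step 1: Innermost operation '- 4 2'
  4 - 2 = 2
Step 2: Outer operation '+ [2] 8'
  2 + 8 = 10

10


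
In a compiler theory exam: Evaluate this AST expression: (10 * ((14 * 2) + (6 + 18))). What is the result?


Expression: (10 * ((14 * 2) + (6 + 18)))
Evaluating step by step:
  14 * 2 = 28
  6 + 18 = 24
  28 + 24 = 52
  10 * 52 = 520
Result: 520

520


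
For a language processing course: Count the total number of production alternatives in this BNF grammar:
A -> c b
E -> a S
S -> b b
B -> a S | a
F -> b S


Counting alternatives per rule:
  A: 1 alternative(s)
  E: 1 alternative(s)
  S: 1 alternative(s)
  B: 2 alternative(s)
  F: 1 alternative(s)
Sum: 1 + 1 + 1 + 2 + 1 = 6

6


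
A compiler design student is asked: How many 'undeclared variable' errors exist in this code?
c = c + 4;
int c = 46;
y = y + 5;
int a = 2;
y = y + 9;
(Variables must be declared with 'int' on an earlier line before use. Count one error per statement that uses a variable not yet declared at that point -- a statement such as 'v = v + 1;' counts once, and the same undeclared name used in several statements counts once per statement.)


Scanning code line by line:
  Line 1: use 'c' -> ERROR (undeclared)
  Line 2: declare 'c' -> declared = ['c']
  Line 3: use 'y' -> ERROR (undeclared)
  Line 4: declare 'a' -> declared = ['a', 'c']
  Line 5: use 'y' -> ERROR (undeclared)
Total undeclared variable errors: 3

3


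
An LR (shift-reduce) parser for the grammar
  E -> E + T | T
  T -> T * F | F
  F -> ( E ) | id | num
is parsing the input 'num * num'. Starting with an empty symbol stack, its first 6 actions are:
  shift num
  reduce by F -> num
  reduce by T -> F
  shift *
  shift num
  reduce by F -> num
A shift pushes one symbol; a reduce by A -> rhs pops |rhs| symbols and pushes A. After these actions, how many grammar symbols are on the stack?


Tracking the symbol stack through each action:
  Action 1: shift 'num' : push -> stack = [num] (size 1)
  Action 2: reduce by F -> num : pop 1, push F -> stack = [F] (size 1)
  Action 3: reduce by T -> F : pop 1, push T -> stack = [T] (size 1)
  Action 4: shift '*' : push -> stack = [T, *] (size 2)
  Action 5: shift 'num' : push -> stack = [T, *, num] (size 3)
  Action 6: reduce by F -> num : pop 1, push F -> stack = [T, *, F] (size 3)
Final stack size: 3

3


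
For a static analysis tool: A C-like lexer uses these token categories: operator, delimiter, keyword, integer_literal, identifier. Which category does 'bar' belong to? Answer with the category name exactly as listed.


Token: 'bar'
Checking categories:
  identifier: YES
  integer_literal: no
  operator: no
  keyword: no
  delimiter: no
Category: identifier

identifier


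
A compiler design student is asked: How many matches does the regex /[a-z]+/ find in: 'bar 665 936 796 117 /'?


Pattern: /[a-z]+/ (identifiers)
Input: 'bar 665 936 796 117 /'
Scanning for matches:
  Match 1: 'bar'
Total matches: 1

1


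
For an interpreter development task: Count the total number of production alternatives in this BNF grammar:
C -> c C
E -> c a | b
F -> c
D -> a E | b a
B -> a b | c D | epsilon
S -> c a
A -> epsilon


Counting alternatives per rule:
  C: 1 alternative(s)
  E: 2 alternative(s)
  F: 1 alternative(s)
  D: 2 alternative(s)
  B: 3 alternative(s)
  S: 1 alternative(s)
  A: 1 alternative(s)
Sum: 1 + 2 + 1 + 2 + 3 + 1 + 1 = 11

11


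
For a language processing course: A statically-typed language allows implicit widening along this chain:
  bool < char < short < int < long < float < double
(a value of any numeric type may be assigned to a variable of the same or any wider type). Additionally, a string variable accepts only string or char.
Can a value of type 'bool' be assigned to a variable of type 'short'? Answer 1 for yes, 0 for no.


Target variable type: short
Source value type: bool
Numeric ranks: bool=0, short=2
Widening allowed iff rank(source) <= rank(target): 0 <= 2? Yes
Result: 1

1


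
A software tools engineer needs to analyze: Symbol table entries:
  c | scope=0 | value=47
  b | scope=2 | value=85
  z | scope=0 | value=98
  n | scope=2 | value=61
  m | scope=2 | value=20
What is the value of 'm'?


Searching symbol table for 'm':
  c | scope=0 | value=47
  b | scope=2 | value=85
  z | scope=0 | value=98
  n | scope=2 | value=61
  m | scope=2 | value=20 <- MATCH
Found 'm' at scope 2 with value 20

20


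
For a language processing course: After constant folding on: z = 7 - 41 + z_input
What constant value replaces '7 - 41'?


Identifying constant sub-expression:
  Original: z = 7 - 41 + z_input
  7 and 41 are both compile-time constants
  Evaluating: 7 - 41 = -34
  After folding: z = -34 + z_input

-34


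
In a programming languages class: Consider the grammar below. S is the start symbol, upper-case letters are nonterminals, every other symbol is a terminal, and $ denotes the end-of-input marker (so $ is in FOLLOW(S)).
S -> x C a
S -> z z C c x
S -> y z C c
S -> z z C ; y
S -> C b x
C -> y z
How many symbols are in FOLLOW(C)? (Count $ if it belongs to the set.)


S is the start symbol and does not occur in any rule body, so FOLLOW(S) = {$}.
Examining every occurrence of C in a rule body:
  S -> x C a : C is followed by terminal 'a' -> add 'a'
  S -> z z C c x : C is followed by terminal 'c' -> add 'c'
  S -> y z C c : C is followed by terminal 'c' -> add 'c' (already in the set)
  S -> z z C ; y : C is followed by terminal ';' -> add ';'
  S -> C b x : C is followed by terminal 'b' -> add 'b'
  C -> y z : C does not occur in the body -> contributes nothing
FOLLOW(C) = {;, a, b, c}
Count: 4

4


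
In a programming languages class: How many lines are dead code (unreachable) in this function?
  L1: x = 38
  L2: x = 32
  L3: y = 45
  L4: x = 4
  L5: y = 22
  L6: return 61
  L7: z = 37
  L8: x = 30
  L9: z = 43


Analyzing control flow:
  L1: reachable (before return)
  L2: reachable (before return)
  L3: reachable (before return)
  L4: reachable (before return)
  L5: reachable (before return)
  L6: reachable (return statement)
  L7: DEAD (after return at L6)
  L8: DEAD (after return at L6)
  L9: DEAD (after return at L6)
Return at L6, total lines = 9
Dead lines: L7 through L9
Count: 3

3


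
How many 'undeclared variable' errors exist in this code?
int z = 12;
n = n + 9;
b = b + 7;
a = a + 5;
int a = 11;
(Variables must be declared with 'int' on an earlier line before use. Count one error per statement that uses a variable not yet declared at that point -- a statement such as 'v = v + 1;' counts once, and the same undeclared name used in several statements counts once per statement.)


Scanning code line by line:
  Line 1: declare 'z' -> declared = ['z']
  Line 2: use 'n' -> ERROR (undeclared)
  Line 3: use 'b' -> ERROR (undeclared)
  Line 4: use 'a' -> ERROR (undeclared)
  Line 5: declare 'a' -> declared = ['a', 'z']
Total undeclared variable errors: 3

3


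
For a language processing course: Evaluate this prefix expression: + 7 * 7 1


Parsing prefix expression: + 7 * 7 1
Step 1: Innermost operation '* 7 1'
  7 * 1 = 7
Step 2: Outer operation '+ 7 [7]'
  7 + 7 = 14

14


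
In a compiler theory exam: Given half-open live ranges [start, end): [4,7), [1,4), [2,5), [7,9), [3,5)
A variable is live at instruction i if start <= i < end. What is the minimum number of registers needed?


Live ranges:
  Var0: [4, 7)
  Var1: [1, 4)
  Var2: [2, 5)
  Var3: [7, 9)
  Var4: [3, 5)
Sweep-line events (position, delta, active):
  pos=1 start -> active=1
  pos=2 start -> active=2
  pos=3 start -> active=3
  pos=4 end -> active=2
  pos=4 start -> active=3
  pos=5 end -> active=2
  pos=5 end -> active=1
  pos=7 end -> active=0
  pos=7 start -> active=1
  pos=9 end -> active=0
Maximum simultaneous active: 3
Minimum registers needed: 3

3


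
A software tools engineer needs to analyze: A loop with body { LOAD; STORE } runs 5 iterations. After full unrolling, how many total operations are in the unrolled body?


Loop body operations: LOAD, STORE (2 ops per iteration)
Unrolling 5 iterations:
  Iteration 1: LOAD, STORE (2 ops)
  Iteration 2: LOAD, STORE (2 ops)
  Iteration 3: LOAD, STORE (2 ops)
  Iteration 4: LOAD, STORE (2 ops)
  Iteration 5: LOAD, STORE (2 ops)
Total: 5 iterations * 2 ops/iter = 10 operations

10


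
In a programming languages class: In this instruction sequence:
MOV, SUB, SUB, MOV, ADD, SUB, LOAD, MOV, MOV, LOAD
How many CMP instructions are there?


Scanning instruction sequence for CMP:
  Position 1: MOV
  Position 2: SUB
  Position 3: SUB
  Position 4: MOV
  Position 5: ADD
  Position 6: SUB
  Position 7: LOAD
  Position 8: MOV
  Position 9: MOV
  Position 10: LOAD
Matches at positions: []
Total CMP count: 0

0


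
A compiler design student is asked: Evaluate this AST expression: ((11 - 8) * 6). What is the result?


Expression: ((11 - 8) * 6)
Evaluating step by step:
  11 - 8 = 3
  3 * 6 = 18
Result: 18

18


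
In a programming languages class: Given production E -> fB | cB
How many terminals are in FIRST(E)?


Production: E -> fB | cB
Examining each alternative for leading terminals:
  E -> fB : first terminal = 'f'
  E -> cB : first terminal = 'c'
FIRST(E) = {c, f}
Count: 2

2


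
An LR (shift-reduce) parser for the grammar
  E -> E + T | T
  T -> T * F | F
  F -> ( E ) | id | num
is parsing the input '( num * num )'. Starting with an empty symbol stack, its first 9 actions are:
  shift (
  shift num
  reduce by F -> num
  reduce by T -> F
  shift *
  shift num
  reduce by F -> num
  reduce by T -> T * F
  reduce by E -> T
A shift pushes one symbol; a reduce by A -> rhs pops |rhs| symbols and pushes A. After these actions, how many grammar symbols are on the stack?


Tracking the symbol stack through each action:
  Action 1: shift '(' : push -> stack = [(] (size 1)
  Action 2: shift 'num' : push -> stack = [(, num] (size 2)
  Action 3: reduce by F -> num : pop 1, push F -> stack = [(, F] (size 2)
  Action 4: reduce by T -> F : pop 1, push T -> stack = [(, T] (size 2)
  Action 5: shift '*' : push -> stack = [(, T, *] (size 3)
  Action 6: shift 'num' : push -> stack = [(, T, *, num] (size 4)
  Action 7: reduce by F -> num : pop 1, push F -> stack = [(, T, *, F] (size 4)
  Action 8: reduce by T -> T * F : pop 3, push T -> stack = [(, T] (size 2)
  Action 9: reduce by E -> T : pop 1, push E -> stack = [(, E] (size 2)
Final stack size: 2

2


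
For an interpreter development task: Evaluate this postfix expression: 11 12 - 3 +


Processing tokens left to right:
Push 11, Push 12
Pop 11 and 12, compute 11 - 12 = -1, push -1
Push 3
Pop -1 and 3, compute -1 + 3 = 2, push 2
Stack result: 2

2


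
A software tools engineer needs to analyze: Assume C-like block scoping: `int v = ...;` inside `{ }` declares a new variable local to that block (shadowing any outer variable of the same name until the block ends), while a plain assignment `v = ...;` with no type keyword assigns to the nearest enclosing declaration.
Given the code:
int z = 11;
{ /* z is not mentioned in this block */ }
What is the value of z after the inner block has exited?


Analyzing scoping rules:
Outer scope: declares z = 11
Inner block: z is neither redeclared nor assigned -> unchanged
After the block -> 11
Result: 11

11


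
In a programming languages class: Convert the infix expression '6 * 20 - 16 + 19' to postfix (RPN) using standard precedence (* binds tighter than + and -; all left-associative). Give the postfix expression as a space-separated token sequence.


Applying the shunting-yard algorithm:
  Operand 6 -> output
  Push '*' onto operator stack -> op-stack: [*]
  Operand 20 -> output
  See '-' (prec 1); top '*' (prec 2) >= it -> pop '*' to output
  Push '-' onto operator stack -> op-stack: [-]
  Operand 16 -> output
  See '+' (prec 1); top '-' (prec 1) >= it -> pop '-' to output
  Push '+' onto operator stack -> op-stack: [+]
  Operand 19 -> output
  End of input: pop '+' to output
Postfix result: 6 20 * 16 - 19 +

6 20 * 16 - 19 +


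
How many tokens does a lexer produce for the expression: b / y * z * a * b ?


Scanning 'b / y * z * a * b'
Token 1: 'b' -> identifier
Token 2: '/' -> operator
Token 3: 'y' -> identifier
Token 4: '*' -> operator
Token 5: 'z' -> identifier
Token 6: '*' -> operator
Token 7: 'a' -> identifier
Token 8: '*' -> operator
Token 9: 'b' -> identifier
Total tokens: 9

9


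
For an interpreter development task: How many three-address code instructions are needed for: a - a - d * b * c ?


Expression: a - a - d * b * c
Generating three-address code (respecting * over +/- precedence):
  Instruction 1: t1 = d * b
  Instruction 2: t2 = t1 * c
  Instruction 3: t3 = a - a
  Instruction 4: t4 = t3 - t2
Total instructions: 4

4


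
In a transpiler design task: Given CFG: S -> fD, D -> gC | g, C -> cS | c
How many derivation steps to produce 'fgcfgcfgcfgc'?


Grammar: S -> fD, D -> gC | g, C -> cS | c
Deriving 'fgcfgcfgcfgc':
Step 1: S -> fD => fD
Step 2: D -> gC => fgC
Step 3: C -> cS => fgcS
Step 4: S -> fD => fgcfD
Step 5: D -> gC => fgcfgC
Step 6: C -> cS => fgcfgcS
Step 7: S -> fD => fgcfgcfD
Step 8: D -> gC => fgcfgcfgC
Step 9: C -> cS => fgcfgcfgcS
Step 10: S -> fD => fgcfgcfgcfD
Step 11: D -> gC => fgcfgcfgcfgC
Step 12: C -> c => fgcfgcfgcfgc
Total derivation steps: 12

12


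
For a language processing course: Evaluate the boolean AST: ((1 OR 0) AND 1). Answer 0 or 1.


Step 1: Evaluate inner node
  1 OR 0 = 1
Step 2: Evaluate root node
  1 AND 1 = 1

1


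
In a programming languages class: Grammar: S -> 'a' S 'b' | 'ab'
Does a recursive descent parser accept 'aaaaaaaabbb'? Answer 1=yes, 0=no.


Grammar accepts strings of the form a^n b^n (n >= 1)
Word: 'aaaaaaaabbb'
Counting: 8 a's and 3 b's
Check: 8 == 3? No
Mismatch: a-count != b-count
Rejected

0


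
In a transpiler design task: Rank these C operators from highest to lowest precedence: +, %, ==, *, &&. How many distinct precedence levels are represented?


Looking up precedence for each operator:
  + -> precedence 5
  % -> precedence 6
  == -> precedence 3
  * -> precedence 6
  && -> precedence 2
Sorted highest to lowest: %, *, +, ==, &&
Distinct precedence values: [6, 5, 3, 2]
Number of distinct levels: 4

4


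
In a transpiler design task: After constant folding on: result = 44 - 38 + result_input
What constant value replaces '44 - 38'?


Identifying constant sub-expression:
  Original: result = 44 - 38 + result_input
  44 and 38 are both compile-time constants
  Evaluating: 44 - 38 = 6
  After folding: result = 6 + result_input

6


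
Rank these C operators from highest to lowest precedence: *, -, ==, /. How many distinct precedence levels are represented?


Looking up precedence for each operator:
  * -> precedence 6
  - -> precedence 5
  == -> precedence 3
  / -> precedence 6
Sorted highest to lowest: *, /, -, ==
Distinct precedence values: [6, 5, 3]
Number of distinct levels: 3

3


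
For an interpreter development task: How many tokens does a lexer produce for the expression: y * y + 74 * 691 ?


Scanning 'y * y + 74 * 691'
Token 1: 'y' -> identifier
Token 2: '*' -> operator
Token 3: 'y' -> identifier
Token 4: '+' -> operator
Token 5: '74' -> integer_literal
Token 6: '*' -> operator
Token 7: '691' -> integer_literal
Total tokens: 7

7


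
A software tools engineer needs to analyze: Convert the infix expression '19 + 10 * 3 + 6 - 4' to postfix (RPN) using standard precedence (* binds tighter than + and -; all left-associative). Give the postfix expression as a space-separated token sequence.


Applying the shunting-yard algorithm:
  Operand 19 -> output
  Push '+' onto operator stack -> op-stack: [+]
  Operand 10 -> output
  Push '*' onto operator stack -> op-stack: [+, *]
  Operand 3 -> output
  See '+' (prec 1); top '*' (prec 2) >= it -> pop '*' to output
  See '+' (prec 1); top '+' (prec 1) >= it -> pop '+' to output
  Push '+' onto operator stack -> op-stack: [+]
  Operand 6 -> output
  See '-' (prec 1); top '+' (prec 1) >= it -> pop '+' to output
  Push '-' onto operator stack -> op-stack: [-]
  Operand 4 -> output
  End of input: pop '-' to output
Postfix result: 19 10 3 * + 6 + 4 -

19 10 3 * + 6 + 4 -


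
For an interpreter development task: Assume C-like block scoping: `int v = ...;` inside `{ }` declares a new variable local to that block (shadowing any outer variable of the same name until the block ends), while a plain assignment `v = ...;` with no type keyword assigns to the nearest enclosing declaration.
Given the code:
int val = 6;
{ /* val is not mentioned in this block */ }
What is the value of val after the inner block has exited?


Analyzing scoping rules:
Outer scope: declares val = 6
Inner block: val is neither redeclared nor assigned -> unchanged
After the block -> 6
Result: 6

6


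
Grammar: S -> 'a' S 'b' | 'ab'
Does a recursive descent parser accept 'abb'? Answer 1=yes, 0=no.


Grammar accepts strings of the form a^n b^n (n >= 1)
Word: 'abb'
Counting: 1 a's and 2 b's
Check: 1 == 2? No
Mismatch: a-count != b-count
Rejected

0


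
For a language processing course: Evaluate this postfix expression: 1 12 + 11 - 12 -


Processing tokens left to right:
Push 1, Push 12
Pop 1 and 12, compute 1 + 12 = 13, push 13
Push 11
Pop 13 and 11, compute 13 - 11 = 2, push 2
Push 12
Pop 2 and 12, compute 2 - 12 = -10, push -10
Stack result: -10

-10


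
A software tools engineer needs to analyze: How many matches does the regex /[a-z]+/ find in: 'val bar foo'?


Pattern: /[a-z]+/ (identifiers)
Input: 'val bar foo'
Scanning for matches:
  Match 1: 'val'
  Match 2: 'bar'
  Match 3: 'foo'
Total matches: 3

3


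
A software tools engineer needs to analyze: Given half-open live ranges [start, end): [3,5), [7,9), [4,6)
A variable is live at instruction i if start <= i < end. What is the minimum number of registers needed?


Live ranges:
  Var0: [3, 5)
  Var1: [7, 9)
  Var2: [4, 6)
Sweep-line events (position, delta, active):
  pos=3 start -> active=1
  pos=4 start -> active=2
  pos=5 end -> active=1
  pos=6 end -> active=0
  pos=7 start -> active=1
  pos=9 end -> active=0
Maximum simultaneous active: 2
Minimum registers needed: 2

2


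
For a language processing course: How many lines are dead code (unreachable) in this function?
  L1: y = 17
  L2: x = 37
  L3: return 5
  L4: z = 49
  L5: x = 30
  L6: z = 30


Analyzing control flow:
  L1: reachable (before return)
  L2: reachable (before return)
  L3: reachable (return statement)
  L4: DEAD (after return at L3)
  L5: DEAD (after return at L3)
  L6: DEAD (after return at L3)
Return at L3, total lines = 6
Dead lines: L4 through L6
Count: 3

3


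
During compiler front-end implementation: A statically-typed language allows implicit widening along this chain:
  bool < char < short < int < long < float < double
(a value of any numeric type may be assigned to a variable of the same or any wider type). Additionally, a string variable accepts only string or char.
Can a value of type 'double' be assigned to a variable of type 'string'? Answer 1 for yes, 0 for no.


Target variable type: string
Source value type: double
Rule: string accepts only {string, char}
  source 'double' in {string, char}? No
Result: 0

0


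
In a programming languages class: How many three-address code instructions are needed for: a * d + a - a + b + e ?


Expression: a * d + a - a + b + e
Generating three-address code (respecting * over +/- precedence):
  Instruction 1: t1 = a * d
  Instruction 2: t2 = t1 + a
  Instruction 3: t3 = t2 - a
  Instruction 4: t4 = t3 + b
  Instruction 5: t5 = t4 + e
Total instructions: 5

5


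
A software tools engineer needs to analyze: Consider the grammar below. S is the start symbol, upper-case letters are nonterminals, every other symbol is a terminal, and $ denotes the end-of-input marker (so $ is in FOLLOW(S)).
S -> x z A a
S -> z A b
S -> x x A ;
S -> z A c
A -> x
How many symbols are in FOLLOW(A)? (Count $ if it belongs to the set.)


S is the start symbol and does not occur in any rule body, so FOLLOW(S) = {$}.
Examining every occurrence of A in a rule body:
  S -> x z A a : A is followed by terminal 'a' -> add 'a'
  S -> z A b : A is followed by terminal 'b' -> add 'b'
  S -> x x A ; : A is followed by terminal ';' -> add ';'
  S -> z A c : A is followed by terminal 'c' -> add 'c'
  A -> x : A does not occur in the body -> contributes nothing
FOLLOW(A) = {;, a, b, c}
Count: 4

4


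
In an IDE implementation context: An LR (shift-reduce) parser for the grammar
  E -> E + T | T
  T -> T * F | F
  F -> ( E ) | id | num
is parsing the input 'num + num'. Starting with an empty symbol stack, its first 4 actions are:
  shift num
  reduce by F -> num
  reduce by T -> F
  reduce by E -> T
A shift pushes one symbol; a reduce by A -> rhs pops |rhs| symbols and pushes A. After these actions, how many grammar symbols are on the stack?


Tracking the symbol stack through each action:
  Action 1: shift 'num' : push -> stack = [num] (size 1)
  Action 2: reduce by F -> num : pop 1, push F -> stack = [F] (size 1)
  Action 3: reduce by T -> F : pop 1, push T -> stack = [T] (size 1)
  Action 4: reduce by E -> T : pop 1, push E -> stack = [E] (size 1)
Final stack size: 1

1
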